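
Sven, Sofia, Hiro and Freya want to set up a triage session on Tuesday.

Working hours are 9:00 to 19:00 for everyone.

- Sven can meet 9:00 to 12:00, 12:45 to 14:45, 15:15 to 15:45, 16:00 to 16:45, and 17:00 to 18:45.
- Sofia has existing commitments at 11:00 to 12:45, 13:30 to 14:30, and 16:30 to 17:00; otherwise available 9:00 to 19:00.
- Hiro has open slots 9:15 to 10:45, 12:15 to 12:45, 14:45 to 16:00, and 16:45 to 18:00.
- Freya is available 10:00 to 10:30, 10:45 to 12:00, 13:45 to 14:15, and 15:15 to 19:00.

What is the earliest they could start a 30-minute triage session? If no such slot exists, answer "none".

Sofia free within 09:00–19:00: 09:00–11:00, 12:45–13:30, 14:30–16:30, 17:00–19:00.
Sven ∩ Sofia: 09:00–11:00, 12:45–13:30, 14:30–14:45, 15:15–15:45, 16:00–16:30, 17:00–18:45.
Sven ∩ Sofia ∩ Hiro: 09:15–10:45, 15:15–15:45, 17:00–18:00.
Sven ∩ Sofia ∩ Hiro ∩ Freya: 10:00–10:30, 15:15–15:45, 17:00–18:00.
Windows ≥ 30 min: 10:00–10:30, 15:15–15:45, 17:00–18:00.
Earliest such window starts at 10:00.

10:00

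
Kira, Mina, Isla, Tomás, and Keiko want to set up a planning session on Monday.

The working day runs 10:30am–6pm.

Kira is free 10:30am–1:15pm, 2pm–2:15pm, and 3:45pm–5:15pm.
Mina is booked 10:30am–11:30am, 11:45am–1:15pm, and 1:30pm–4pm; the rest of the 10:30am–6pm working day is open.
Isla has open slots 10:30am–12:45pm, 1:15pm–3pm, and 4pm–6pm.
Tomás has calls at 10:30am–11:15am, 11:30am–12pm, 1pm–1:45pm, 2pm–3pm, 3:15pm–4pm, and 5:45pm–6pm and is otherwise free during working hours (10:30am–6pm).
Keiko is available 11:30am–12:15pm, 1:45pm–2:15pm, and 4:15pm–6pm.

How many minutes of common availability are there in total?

60 minutes

Mina free within 10:30–18:00: 11:30–11:45, 13:15–13:30, 16:00–18:00.
Tomás free within 10:30–18:00: 11:15–11:30, 12:00–13:00, 13:45–14:00, 15:00–15:15, 16:00–17:45.
Kira ∩ Mina: 11:30–11:45, 16:00–17:15.
Kira ∩ Mina ∩ Isla: 11:30–11:45, 16:00–17:15.
Kira ∩ Mina ∩ Isla ∩ Tomás: 16:00–17:15.
Kira ∩ Mina ∩ Isla ∩ Tomás ∩ Keiko: 16:15–17:15.
Total common minutes: 60.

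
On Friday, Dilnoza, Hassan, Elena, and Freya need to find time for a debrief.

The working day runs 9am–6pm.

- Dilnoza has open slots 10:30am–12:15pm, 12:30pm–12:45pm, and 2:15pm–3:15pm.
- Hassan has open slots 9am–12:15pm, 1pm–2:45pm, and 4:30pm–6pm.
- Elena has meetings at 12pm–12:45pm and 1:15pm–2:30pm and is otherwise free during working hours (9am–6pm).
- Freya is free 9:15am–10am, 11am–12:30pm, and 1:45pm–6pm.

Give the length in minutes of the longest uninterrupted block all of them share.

Elena free within 09:00–18:00: 09:00–12:00, 12:45–13:15, 14:30–18:00.
Dilnoza ∩ Hassan: 10:30–12:15, 14:15–14:45.
Dilnoza ∩ Hassan ∩ Elena: 10:30–12:00, 14:30–14:45.
Dilnoza ∩ Hassan ∩ Elena ∩ Freya: 11:00–12:00, 14:30–14:45.
Common window lengths: 60, 15 min; longest is 60.

60 minutes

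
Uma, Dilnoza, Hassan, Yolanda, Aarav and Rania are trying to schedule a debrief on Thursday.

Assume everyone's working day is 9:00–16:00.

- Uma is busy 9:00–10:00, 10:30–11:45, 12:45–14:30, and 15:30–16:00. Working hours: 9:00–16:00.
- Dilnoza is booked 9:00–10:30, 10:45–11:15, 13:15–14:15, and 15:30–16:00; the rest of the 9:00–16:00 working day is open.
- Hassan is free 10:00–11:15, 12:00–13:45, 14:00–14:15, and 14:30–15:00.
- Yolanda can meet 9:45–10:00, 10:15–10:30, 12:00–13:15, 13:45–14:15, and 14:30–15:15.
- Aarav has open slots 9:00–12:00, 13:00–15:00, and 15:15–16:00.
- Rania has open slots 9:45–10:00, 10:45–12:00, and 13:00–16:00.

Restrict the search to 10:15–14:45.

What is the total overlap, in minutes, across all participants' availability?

15 minutes

Uma free within 09:00–16:00: 10:00–10:30, 11:45–12:45, 14:30–15:30.
Dilnoza free within 09:00–16:00: 10:30–10:45, 11:15–13:15, 14:15–15:30.
Uma ∩ Dilnoza: 11:45–12:45, 14:30–15:30.
Uma ∩ Dilnoza ∩ Hassan: 12:00–12:45, 14:30–15:00.
Uma ∩ Dilnoza ∩ Hassan ∩ Yolanda: 12:00–12:45, 14:30–15:00.
Uma ∩ Dilnoza ∩ Hassan ∩ Yolanda ∩ Aarav: 14:30–15:00.
Uma ∩ Dilnoza ∩ Hassan ∩ Yolanda ∩ Aarav ∩ Rania: 14:30–15:00.
Restricted to 10:15–14:45: 14:30–14:45.
Total common minutes: 15.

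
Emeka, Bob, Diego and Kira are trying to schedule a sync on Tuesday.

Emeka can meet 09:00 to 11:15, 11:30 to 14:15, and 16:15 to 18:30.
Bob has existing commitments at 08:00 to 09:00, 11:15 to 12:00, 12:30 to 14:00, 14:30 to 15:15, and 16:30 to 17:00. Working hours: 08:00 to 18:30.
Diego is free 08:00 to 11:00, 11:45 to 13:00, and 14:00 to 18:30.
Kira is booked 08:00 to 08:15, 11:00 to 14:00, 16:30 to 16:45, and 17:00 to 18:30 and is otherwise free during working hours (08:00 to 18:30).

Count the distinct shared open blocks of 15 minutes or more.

Bob free within 08:00–18:30: 09:00–11:15, 12:00–12:30, 14:00–14:30, 15:15–16:30, 17:00–18:30.
Kira free within 08:00–18:30: 08:15–11:00, 14:00–16:30, 16:45–17:00.
Emeka ∩ Bob: 09:00–11:15, 12:00–12:30, 14:00–14:15, 16:15–16:30, 17:00–18:30.
Emeka ∩ Bob ∩ Diego: 09:00–11:00, 12:00–12:30, 14:00–14:15, 16:15–16:30, 17:00–18:30.
Emeka ∩ Bob ∩ Diego ∩ Kira: 09:00–11:00, 14:00–14:15, 16:15–16:30.
Windows ≥ 15 min: 09:00–11:00, 14:00–14:15, 16:15–16:30.
That's 3 windows.

3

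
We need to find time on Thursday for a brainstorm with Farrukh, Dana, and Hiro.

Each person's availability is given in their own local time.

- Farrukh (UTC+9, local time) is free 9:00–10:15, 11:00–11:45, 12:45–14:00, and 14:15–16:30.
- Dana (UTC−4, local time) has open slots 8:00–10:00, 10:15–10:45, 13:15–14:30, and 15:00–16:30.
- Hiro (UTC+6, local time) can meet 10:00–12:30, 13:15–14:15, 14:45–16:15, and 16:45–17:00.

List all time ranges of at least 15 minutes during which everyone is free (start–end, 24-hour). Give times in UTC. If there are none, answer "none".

Farrukh → UTC: 00:00–01:15, 02:00–02:45, 03:45–05:00, 05:15–07:30.
Dana → UTC: 12:00–14:00, 14:15–14:45, 17:15–18:30, 19:00–20:30.
Hiro → UTC: 04:00–06:30, 07:15–08:15, 08:45–10:15, 10:45–11:00.
Farrukh ∩ Dana: (none).
Farrukh ∩ Dana ∩ Hiro: (none).
Windows ≥ 15 min: (none).

none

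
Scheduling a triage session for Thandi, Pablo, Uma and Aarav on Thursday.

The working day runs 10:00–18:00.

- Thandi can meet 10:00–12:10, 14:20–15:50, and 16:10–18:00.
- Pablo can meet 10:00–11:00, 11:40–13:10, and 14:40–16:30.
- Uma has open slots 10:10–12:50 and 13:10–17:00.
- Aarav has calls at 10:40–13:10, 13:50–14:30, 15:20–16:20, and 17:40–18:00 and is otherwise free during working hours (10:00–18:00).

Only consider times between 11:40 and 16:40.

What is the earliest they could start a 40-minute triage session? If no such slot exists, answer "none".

Aarav free within 10:00–18:00: 10:00–10:40, 13:10–13:50, 14:30–15:20, 16:20–17:40.
Thandi ∩ Pablo: 10:00–11:00, 11:40–12:10, 14:40–15:50, 16:10–16:30.
Thandi ∩ Pablo ∩ Uma: 10:10–11:00, 11:40–12:10, 14:40–15:50, 16:10–16:30.
Thandi ∩ Pablo ∩ Uma ∩ Aarav: 10:10–10:40, 14:40–15:20, 16:20–16:30.
Restricted to 11:40–16:40: 14:40–15:20, 16:20–16:30.
Windows ≥ 40 min: 14:40–15:20.
Earliest such window starts at 14:40.

14:40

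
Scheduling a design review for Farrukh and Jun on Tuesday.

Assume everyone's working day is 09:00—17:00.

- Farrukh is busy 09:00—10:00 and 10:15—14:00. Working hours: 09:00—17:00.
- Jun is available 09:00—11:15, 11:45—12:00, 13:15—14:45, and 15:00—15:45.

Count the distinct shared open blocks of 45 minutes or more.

Farrukh free within 09:00–17:00: 10:00–10:15, 14:00–17:00.
Farrukh ∩ Jun: 10:00–10:15, 14:00–14:45, 15:00–15:45.
Windows ≥ 45 min: 14:00–14:45, 15:00–15:45.
That's 2 windows.

2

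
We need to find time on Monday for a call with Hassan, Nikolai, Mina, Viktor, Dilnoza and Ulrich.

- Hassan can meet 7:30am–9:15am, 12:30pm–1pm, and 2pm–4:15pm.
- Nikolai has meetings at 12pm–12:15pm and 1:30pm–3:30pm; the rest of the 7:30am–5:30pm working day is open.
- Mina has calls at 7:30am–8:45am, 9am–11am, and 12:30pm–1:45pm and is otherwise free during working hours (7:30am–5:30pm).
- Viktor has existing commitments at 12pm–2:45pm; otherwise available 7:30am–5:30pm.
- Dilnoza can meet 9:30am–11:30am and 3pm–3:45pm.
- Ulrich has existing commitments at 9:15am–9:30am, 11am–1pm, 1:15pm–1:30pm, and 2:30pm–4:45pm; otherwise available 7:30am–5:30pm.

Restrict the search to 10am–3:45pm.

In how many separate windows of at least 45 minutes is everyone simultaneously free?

0

Nikolai free within 07:30–17:30: 07:30–12:00, 12:15–13:30, 15:30–17:30.
Mina free within 07:30–17:30: 08:45–09:00, 11:00–12:30, 13:45–17:30.
Viktor free within 07:30–17:30: 07:30–12:00, 14:45–17:30.
Ulrich free within 07:30–17:30: 07:30–09:15, 09:30–11:00, 13:00–13:15, 13:30–14:30, 16:45–17:30.
Hassan ∩ Nikolai: 07:30–09:15, 12:30–13:00, 15:30–16:15.
Hassan ∩ Nikolai ∩ Mina: 08:45–09:00, 15:30–16:15.
Hassan ∩ Nikolai ∩ Mina ∩ Viktor: 08:45–09:00, 15:30–16:15.
Hassan ∩ Nikolai ∩ Mina ∩ Viktor ∩ Dilnoza: 15:30–15:45.
Hassan ∩ Nikolai ∩ Mina ∩ Viktor ∩ Dilnoza ∩ Ulrich: (none).
Restricted to 10:00–15:45: (none).
Windows ≥ 45 min: (none).
That's 0 windows.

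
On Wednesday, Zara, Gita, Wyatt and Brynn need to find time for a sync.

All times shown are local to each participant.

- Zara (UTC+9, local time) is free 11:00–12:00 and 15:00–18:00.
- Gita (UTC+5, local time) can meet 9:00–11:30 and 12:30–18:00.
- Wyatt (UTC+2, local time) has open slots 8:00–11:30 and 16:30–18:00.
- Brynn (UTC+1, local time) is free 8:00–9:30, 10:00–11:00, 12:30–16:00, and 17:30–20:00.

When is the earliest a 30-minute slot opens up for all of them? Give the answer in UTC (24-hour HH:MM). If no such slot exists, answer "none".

07:30

Zara → UTC: 02:00–03:00, 06:00–09:00.
Gita → UTC: 04:00–06:30, 07:30–13:00.
Wyatt → UTC: 06:00–09:30, 14:30–16:00.
Brynn → UTC: 07:00–08:30, 09:00–10:00, 11:30–15:00, 16:30–19:00.
Zara ∩ Gita: 06:00–06:30, 07:30–09:00.
Zara ∩ Gita ∩ Wyatt: 06:00–06:30, 07:30–09:00.
Zara ∩ Gita ∩ Wyatt ∩ Brynn: 07:30–08:30.
Windows ≥ 30 min: 07:30–08:30.
Earliest such window starts at 07:30.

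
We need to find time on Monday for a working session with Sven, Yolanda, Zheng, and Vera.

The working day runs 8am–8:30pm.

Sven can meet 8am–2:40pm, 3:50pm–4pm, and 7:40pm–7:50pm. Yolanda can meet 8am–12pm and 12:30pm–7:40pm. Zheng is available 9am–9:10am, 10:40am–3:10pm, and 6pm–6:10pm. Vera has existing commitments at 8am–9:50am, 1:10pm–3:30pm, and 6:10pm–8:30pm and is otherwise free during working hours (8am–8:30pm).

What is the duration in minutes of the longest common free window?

80 minutes

Vera free within 08:00–20:30: 09:50–13:10, 15:30–18:10.
Sven ∩ Yolanda: 08:00–12:00, 12:30–14:40, 15:50–16:00.
Sven ∩ Yolanda ∩ Zheng: 09:00–09:10, 10:40–12:00, 12:30–14:40.
Sven ∩ Yolanda ∩ Zheng ∩ Vera: 10:40–12:00, 12:30–13:10.
Common window lengths: 80, 40 min; longest is 80.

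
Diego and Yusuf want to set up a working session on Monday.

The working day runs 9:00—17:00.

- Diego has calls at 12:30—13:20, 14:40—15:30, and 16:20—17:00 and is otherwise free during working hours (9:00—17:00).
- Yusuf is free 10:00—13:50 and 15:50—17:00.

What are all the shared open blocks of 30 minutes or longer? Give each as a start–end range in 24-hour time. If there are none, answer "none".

Diego free within 09:00–17:00: 09:00–12:30, 13:20–14:40, 15:30–16:20.
Diego ∩ Yusuf: 10:00–12:30, 13:20–13:50, 15:50–16:20.
Windows ≥ 30 min: 10:00–12:30, 13:20–13:50, 15:50–16:20.

10:00–12:30, 13:20–13:50, 15:50–16:20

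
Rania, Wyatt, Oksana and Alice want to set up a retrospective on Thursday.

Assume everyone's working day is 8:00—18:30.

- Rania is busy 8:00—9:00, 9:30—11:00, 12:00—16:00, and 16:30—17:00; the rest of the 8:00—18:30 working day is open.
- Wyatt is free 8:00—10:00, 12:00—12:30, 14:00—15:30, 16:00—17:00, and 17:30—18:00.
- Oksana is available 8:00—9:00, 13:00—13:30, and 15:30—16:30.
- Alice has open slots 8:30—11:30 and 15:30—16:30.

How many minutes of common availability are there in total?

Rania free within 08:00–18:30: 09:00–09:30, 11:00–12:00, 16:00–16:30, 17:00–18:30.
Rania ∩ Wyatt: 09:00–09:30, 16:00–16:30, 17:30–18:00.
Rania ∩ Wyatt ∩ Oksana: 16:00–16:30.
Rania ∩ Wyatt ∩ Oksana ∩ Alice: 16:00–16:30.
Total common minutes: 30.

30 minutes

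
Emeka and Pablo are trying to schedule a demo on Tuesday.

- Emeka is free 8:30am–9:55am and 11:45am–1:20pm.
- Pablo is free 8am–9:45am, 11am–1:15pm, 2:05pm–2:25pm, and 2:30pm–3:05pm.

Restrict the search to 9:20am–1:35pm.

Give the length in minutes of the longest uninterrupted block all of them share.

Emeka ∩ Pablo: 08:30–09:45, 11:45–13:15.
Restricted to 09:20–13:35: 09:20–09:45, 11:45–13:15.
Common window lengths: 25, 90 min; longest is 90.

90 minutes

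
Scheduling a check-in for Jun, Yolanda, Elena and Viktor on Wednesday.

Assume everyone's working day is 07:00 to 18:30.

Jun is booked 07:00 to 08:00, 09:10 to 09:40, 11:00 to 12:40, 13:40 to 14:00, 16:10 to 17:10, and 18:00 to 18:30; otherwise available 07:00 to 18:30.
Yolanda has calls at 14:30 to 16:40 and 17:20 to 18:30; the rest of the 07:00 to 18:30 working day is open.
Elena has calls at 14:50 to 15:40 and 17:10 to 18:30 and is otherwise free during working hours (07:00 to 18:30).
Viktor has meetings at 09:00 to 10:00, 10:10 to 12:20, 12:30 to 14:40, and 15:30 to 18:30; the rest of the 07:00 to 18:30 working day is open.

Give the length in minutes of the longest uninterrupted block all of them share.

60 minutes

Jun free within 07:00–18:30: 08:00–09:10, 09:40–11:00, 12:40–13:40, 14:00–16:10, 17:10–18:00.
Yolanda free within 07:00–18:30: 07:00–14:30, 16:40–17:20.
Elena free within 07:00–18:30: 07:00–14:50, 15:40–17:10.
Viktor free within 07:00–18:30: 07:00–09:00, 10:00–10:10, 12:20–12:30, 14:40–15:30.
Jun ∩ Yolanda: 08:00–09:10, 09:40–11:00, 12:40–13:40, 14:00–14:30, 17:10–17:20.
Jun ∩ Yolanda ∩ Elena: 08:00–09:10, 09:40–11:00, 12:40–13:40, 14:00–14:30.
Jun ∩ Yolanda ∩ Elena ∩ Viktor: 08:00–09:00, 10:00–10:10.
Common window lengths: 60, 10 min; longest is 60.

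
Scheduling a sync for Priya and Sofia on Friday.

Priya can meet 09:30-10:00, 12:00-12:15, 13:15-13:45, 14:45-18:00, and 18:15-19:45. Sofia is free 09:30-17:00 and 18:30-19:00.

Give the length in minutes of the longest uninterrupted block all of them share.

Priya ∩ Sofia: 09:30–10:00, 12:00–12:15, 13:15–13:45, 14:45–17:00, 18:30–19:00.
Common window lengths: 30, 15, 30, 135, 30 min; longest is 135.

135 minutes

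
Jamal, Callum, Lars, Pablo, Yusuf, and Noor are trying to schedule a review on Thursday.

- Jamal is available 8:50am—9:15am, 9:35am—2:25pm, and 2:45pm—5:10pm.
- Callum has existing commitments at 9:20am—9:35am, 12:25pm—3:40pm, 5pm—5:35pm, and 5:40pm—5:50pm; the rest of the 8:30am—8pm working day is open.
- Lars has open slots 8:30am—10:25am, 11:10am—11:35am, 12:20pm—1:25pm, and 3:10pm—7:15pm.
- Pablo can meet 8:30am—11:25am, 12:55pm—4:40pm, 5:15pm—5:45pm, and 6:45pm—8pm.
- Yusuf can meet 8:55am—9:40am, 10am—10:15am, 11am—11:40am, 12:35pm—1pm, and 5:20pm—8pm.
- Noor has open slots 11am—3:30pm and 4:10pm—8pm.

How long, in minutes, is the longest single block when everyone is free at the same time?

15 minutes

Callum free within 08:30–20:00: 08:30–09:20, 09:35–12:25, 15:40–17:00, 17:35–17:40, 17:50–20:00.
Jamal ∩ Callum: 08:50–09:15, 09:35–12:25, 15:40–17:00.
Jamal ∩ Callum ∩ Lars: 08:50–09:15, 09:35–10:25, 11:10–11:35, 12:20–12:25, 15:40–17:00.
Jamal ∩ Callum ∩ Lars ∩ Pablo: 08:50–09:15, 09:35–10:25, 11:10–11:25, 15:40–16:40.
Jamal ∩ Callum ∩ Lars ∩ Pablo ∩ Yusuf: 08:55–09:15, 09:35–09:40, 10:00–10:15, 11:10–11:25.
Jamal ∩ Callum ∩ Lars ∩ Pablo ∩ Yusuf ∩ Noor: 11:10–11:25.
Single common window of 15 minutes.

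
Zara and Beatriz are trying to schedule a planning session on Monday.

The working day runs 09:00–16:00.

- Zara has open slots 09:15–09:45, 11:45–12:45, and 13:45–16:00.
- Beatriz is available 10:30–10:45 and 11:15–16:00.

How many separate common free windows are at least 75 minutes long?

Zara ∩ Beatriz: 11:45–12:45, 13:45–16:00.
Windows ≥ 75 min: 13:45–16:00.
That's 1 window.

1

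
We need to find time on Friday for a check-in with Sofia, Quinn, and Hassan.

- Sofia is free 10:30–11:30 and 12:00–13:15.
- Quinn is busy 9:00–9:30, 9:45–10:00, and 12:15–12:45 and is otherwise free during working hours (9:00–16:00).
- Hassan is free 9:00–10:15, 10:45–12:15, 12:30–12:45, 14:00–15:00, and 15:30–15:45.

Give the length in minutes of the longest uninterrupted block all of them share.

45 minutes

Quinn free within 09:00–16:00: 09:30–09:45, 10:00–12:15, 12:45–16:00.
Sofia ∩ Quinn: 10:30–11:30, 12:00–12:15, 12:45–13:15.
Sofia ∩ Quinn ∩ Hassan: 10:45–11:30, 12:00–12:15.
Common window lengths: 45, 15 min; longest is 45.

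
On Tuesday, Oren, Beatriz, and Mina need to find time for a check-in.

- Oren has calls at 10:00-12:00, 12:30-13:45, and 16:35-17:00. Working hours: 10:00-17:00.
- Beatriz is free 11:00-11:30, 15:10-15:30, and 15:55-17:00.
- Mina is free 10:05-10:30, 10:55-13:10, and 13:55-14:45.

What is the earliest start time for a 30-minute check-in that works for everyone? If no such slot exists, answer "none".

Oren free within 10:00–17:00: 12:00–12:30, 13:45–16:35.
Oren ∩ Beatriz: 15:10–15:30, 15:55–16:35.
Oren ∩ Beatriz ∩ Mina: (none).
Windows ≥ 30 min: (none).

none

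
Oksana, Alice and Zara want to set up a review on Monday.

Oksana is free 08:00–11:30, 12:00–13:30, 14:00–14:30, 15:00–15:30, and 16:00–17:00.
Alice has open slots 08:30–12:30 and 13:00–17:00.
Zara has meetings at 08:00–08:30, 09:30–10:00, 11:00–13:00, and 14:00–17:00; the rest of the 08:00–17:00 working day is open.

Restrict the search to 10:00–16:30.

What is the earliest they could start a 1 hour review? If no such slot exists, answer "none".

10:00

Zara free within 08:00–17:00: 08:30–09:30, 10:00–11:00, 13:00–14:00.
Oksana ∩ Alice: 08:30–11:30, 12:00–12:30, 13:00–13:30, 14:00–14:30, 15:00–15:30, 16:00–17:00.
Oksana ∩ Alice ∩ Zara: 08:30–09:30, 10:00–11:00, 13:00–13:30.
Restricted to 10:00–16:30: 10:00–11:00, 13:00–13:30.
Windows ≥ 60 min: 10:00–11:00.
Earliest such window starts at 10:00.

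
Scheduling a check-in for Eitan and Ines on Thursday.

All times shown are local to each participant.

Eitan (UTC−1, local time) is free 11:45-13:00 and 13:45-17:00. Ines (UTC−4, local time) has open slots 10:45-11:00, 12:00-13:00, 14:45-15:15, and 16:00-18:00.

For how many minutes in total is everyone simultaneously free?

Eitan → UTC: 12:45–14:00, 14:45–18:00.
Ines → UTC: 14:45–15:00, 16:00–17:00, 18:45–19:15, 20:00–22:00.
Eitan ∩ Ines: 14:45–15:00, 16:00–17:00.
Total common minutes: 15 + 60 = 75.

75 minutes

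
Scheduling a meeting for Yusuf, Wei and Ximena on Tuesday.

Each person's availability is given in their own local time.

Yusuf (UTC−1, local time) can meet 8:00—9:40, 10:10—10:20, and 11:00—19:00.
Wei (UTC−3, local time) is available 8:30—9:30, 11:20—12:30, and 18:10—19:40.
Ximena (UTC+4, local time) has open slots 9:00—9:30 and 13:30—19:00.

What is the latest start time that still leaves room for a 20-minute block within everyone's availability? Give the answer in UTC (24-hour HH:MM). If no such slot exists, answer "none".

Yusuf → UTC: 09:00–10:40, 11:10–11:20, 12:00–20:00.
Wei → UTC: 11:30–12:30, 14:20–15:30, 21:10–22:40.
Ximena → UTC: 05:00–05:30, 09:30–15:00.
Yusuf ∩ Wei: 12:00–12:30, 14:20–15:30.
Yusuf ∩ Wei ∩ Ximena: 12:00–12:30, 14:20–15:00.
Windows ≥ 20 min: 12:00–12:30, 14:20–15:00.
Latest start in the last window 14:20–15:00 is 15:00 − 20 min = 14:40.

14:40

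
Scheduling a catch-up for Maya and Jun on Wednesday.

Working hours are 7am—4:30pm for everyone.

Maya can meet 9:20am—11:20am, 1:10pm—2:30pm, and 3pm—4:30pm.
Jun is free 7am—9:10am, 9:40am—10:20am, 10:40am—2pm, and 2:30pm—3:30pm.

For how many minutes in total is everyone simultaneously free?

160 minutes

Maya ∩ Jun: 09:40–10:20, 10:40–11:20, 13:10–14:00, 15:00–15:30.
Total common minutes: 40 + 40 + 50 + 30 = 160.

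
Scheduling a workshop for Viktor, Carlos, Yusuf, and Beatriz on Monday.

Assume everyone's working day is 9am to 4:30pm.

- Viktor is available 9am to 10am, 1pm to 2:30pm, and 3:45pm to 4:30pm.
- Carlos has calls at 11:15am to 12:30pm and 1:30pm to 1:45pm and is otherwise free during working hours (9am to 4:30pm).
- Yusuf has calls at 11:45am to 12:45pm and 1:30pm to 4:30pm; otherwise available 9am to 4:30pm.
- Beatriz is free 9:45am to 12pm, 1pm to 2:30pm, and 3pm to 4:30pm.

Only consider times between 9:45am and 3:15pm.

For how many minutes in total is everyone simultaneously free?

Carlos free within 09:00–16:30: 09:00–11:15, 12:30–13:30, 13:45–16:30.
Yusuf free within 09:00–16:30: 09:00–11:45, 12:45–13:30.
Viktor ∩ Carlos: 09:00–10:00, 13:00–13:30, 13:45–14:30, 15:45–16:30.
Viktor ∩ Carlos ∩ Yusuf: 09:00–10:00, 13:00–13:30.
Viktor ∩ Carlos ∩ Yusuf ∩ Beatriz: 09:45–10:00, 13:00–13:30.
Restricted to 09:45–15:15: 09:45–10:00, 13:00–13:30.
Total common minutes: 15 + 30 = 45.

45 minutes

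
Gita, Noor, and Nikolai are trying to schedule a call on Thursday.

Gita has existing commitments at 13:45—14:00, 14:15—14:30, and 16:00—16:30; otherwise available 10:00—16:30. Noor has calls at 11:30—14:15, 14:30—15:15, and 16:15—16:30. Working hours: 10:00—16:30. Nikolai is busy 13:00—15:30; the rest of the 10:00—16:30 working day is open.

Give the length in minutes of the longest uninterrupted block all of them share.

Gita free within 10:00–16:30: 10:00–13:45, 14:00–14:15, 14:30–16:00.
Noor free within 10:00–16:30: 10:00–11:30, 14:15–14:30, 15:15–16:15.
Nikolai free within 10:00–16:30: 10:00–13:00, 15:30–16:30.
Gita ∩ Noor: 10:00–11:30, 15:15–16:00.
Gita ∩ Noor ∩ Nikolai: 10:00–11:30, 15:30–16:00.
Common window lengths: 90, 30 min; longest is 90.

90 minutes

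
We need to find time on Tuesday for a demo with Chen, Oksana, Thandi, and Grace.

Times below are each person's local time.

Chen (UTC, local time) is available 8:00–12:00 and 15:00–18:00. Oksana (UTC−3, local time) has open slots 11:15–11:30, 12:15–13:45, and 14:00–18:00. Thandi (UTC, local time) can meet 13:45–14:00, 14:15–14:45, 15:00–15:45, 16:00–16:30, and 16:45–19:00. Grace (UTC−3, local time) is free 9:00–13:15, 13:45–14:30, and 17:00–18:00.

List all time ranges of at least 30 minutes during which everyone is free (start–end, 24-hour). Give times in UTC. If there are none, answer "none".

Chen → UTC: 08:00–12:00, 15:00–18:00.
Oksana → UTC: 14:15–14:30, 15:15–16:45, 17:00–21:00.
Thandi → UTC: 13:45–14:00, 14:15–14:45, 15:00–15:45, 16:00–16:30, 16:45–19:00.
Grace → UTC: 12:00–16:15, 16:45–17:30, 20:00–21:00.
Chen ∩ Oksana: 15:15–16:45, 17:00–18:00.
Chen ∩ Oksana ∩ Thandi: 15:15–15:45, 16:00–16:30, 17:00–18:00.
Chen ∩ Oksana ∩ Thandi ∩ Grace: 15:15–15:45, 16:00–16:15, 17:00–17:30.
Windows ≥ 30 min: 15:15–15:45, 17:00–17:30.

15:15–15:45, 17:00–17:30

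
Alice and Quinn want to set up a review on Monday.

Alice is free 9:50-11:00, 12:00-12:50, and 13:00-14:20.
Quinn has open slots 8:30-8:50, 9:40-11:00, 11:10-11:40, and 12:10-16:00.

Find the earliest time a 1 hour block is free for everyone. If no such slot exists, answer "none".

09:50

Alice ∩ Quinn: 09:50–11:00, 12:10–12:50, 13:00–14:20.
Windows ≥ 60 min: 09:50–11:00, 13:00–14:20.
Earliest such window starts at 09:50.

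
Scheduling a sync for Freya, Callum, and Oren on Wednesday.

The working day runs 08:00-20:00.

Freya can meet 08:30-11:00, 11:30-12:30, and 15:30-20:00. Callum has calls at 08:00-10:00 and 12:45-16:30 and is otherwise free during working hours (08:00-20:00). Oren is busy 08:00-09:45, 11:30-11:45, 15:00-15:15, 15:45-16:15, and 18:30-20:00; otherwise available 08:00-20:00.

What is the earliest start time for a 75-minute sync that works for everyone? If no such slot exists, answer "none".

Callum free within 08:00–20:00: 10:00–12:45, 16:30–20:00.
Oren free within 08:00–20:00: 09:45–11:30, 11:45–15:00, 15:15–15:45, 16:15–18:30.
Freya ∩ Callum: 10:00–11:00, 11:30–12:30, 16:30–20:00.
Freya ∩ Callum ∩ Oren: 10:00–11:00, 11:45–12:30, 16:30–18:30.
Windows ≥ 75 min: 16:30–18:30.
Earliest such window starts at 16:30.

16:30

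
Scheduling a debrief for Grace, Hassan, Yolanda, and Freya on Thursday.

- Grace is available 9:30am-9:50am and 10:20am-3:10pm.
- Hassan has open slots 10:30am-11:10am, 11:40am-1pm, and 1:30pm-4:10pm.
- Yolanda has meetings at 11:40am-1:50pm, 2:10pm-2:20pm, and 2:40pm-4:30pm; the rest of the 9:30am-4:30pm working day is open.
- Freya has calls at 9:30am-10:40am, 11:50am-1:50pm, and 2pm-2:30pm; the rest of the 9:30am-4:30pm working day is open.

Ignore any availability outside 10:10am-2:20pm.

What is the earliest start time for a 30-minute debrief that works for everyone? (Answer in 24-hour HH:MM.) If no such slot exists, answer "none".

Yolanda free within 09:30–16:30: 09:30–11:40, 13:50–14:10, 14:20–14:40.
Freya free within 09:30–16:30: 10:40–11:50, 13:50–14:00, 14:30–16:30.
Grace ∩ Hassan: 10:30–11:10, 11:40–13:00, 13:30–15:10.
Grace ∩ Hassan ∩ Yolanda: 10:30–11:10, 13:50–14:10, 14:20–14:40.
Grace ∩ Hassan ∩ Yolanda ∩ Freya: 10:40–11:10, 13:50–14:00, 14:30–14:40.
Restricted to 10:10–14:20: 10:40–11:10, 13:50–14:00.
Windows ≥ 30 min: 10:40–11:10.
Earliest such window starts at 10:40.

10:40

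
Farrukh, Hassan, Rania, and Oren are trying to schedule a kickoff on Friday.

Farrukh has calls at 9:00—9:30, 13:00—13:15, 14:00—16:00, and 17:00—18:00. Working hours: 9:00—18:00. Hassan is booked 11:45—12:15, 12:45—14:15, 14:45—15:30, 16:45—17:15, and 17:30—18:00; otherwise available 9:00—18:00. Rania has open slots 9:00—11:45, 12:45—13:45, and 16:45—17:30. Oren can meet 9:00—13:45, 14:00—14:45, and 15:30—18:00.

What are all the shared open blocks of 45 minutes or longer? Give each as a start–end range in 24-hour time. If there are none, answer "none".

09:30–11:45

Farrukh free within 09:00–18:00: 09:30–13:00, 13:15–14:00, 16:00–17:00.
Hassan free within 09:00–18:00: 09:00–11:45, 12:15–12:45, 14:15–14:45, 15:30–16:45, 17:15–17:30.
Farrukh ∩ Hassan: 09:30–11:45, 12:15–12:45, 16:00–16:45.
Farrukh ∩ Hassan ∩ Rania: 09:30–11:45.
Farrukh ∩ Hassan ∩ Rania ∩ Oren: 09:30–11:45.
Windows ≥ 45 min: 09:30–11:45.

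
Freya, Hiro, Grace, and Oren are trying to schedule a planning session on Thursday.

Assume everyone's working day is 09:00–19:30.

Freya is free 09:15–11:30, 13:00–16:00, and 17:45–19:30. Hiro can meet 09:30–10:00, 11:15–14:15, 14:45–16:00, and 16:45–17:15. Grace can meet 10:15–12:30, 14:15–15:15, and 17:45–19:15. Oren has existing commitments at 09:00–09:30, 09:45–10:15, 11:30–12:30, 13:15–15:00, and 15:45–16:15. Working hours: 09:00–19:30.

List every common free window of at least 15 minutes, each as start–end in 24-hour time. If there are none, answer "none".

Oren free within 09:00–19:30: 09:30–09:45, 10:15–11:30, 12:30–13:15, 15:00–15:45, 16:15–19:30.
Freya ∩ Hiro: 09:30–10:00, 11:15–11:30, 13:00–14:15, 14:45–16:00.
Freya ∩ Hiro ∩ Grace: 11:15–11:30, 14:45–15:15.
Freya ∩ Hiro ∩ Grace ∩ Oren: 11:15–11:30, 15:00–15:15.
Windows ≥ 15 min: 11:15–11:30, 15:00–15:15.

11:15–11:30, 15:00–15:15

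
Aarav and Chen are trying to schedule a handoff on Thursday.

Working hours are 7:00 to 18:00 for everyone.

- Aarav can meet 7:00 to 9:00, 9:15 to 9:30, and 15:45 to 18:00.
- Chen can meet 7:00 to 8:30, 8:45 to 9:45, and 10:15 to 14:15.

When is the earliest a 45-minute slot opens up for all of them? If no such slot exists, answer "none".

Aarav ∩ Chen: 07:00–08:30, 08:45–09:00, 09:15–09:30.
Windows ≥ 45 min: 07:00–08:30.
Earliest such window starts at 07:00.

07:00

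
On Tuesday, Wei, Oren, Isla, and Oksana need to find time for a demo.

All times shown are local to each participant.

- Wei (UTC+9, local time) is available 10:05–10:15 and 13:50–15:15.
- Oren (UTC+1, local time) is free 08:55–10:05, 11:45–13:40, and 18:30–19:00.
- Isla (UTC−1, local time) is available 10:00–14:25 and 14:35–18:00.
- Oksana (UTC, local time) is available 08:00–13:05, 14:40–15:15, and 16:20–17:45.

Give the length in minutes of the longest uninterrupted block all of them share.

0 minutes

Wei → UTC: 01:05–01:15, 04:50–06:15.
Oren → UTC: 07:55–09:05, 10:45–12:40, 17:30–18:00.
Isla → UTC: 11:00–15:25, 15:35–19:00.
Oksana → UTC: 08:00–13:05, 14:40–15:15, 16:20–17:45.
Wei ∩ Oren: (none).
Wei ∩ Oren ∩ Isla: (none).
Wei ∩ Oren ∩ Isla ∩ Oksana: (none).
No common window.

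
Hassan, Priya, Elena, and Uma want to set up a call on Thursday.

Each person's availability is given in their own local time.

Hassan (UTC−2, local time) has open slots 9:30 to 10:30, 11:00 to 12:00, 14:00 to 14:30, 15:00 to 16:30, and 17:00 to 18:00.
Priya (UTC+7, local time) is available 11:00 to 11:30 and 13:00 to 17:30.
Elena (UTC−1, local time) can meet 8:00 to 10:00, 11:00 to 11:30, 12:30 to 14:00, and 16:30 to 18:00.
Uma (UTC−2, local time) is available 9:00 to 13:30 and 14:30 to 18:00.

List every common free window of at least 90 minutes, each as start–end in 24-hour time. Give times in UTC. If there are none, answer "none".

Hassan → UTC: 11:30–12:30, 13:00–14:00, 16:00–16:30, 17:00–18:30, 19:00–20:00.
Priya → UTC: 04:00–04:30, 06:00–10:30.
Elena → UTC: 09:00–11:00, 12:00–12:30, 13:30–15:00, 17:30–19:00.
Uma → UTC: 11:00–15:30, 16:30–20:00.
Hassan ∩ Priya: (none).
Hassan ∩ Priya ∩ Elena: (none).
Hassan ∩ Priya ∩ Elena ∩ Uma: (none).
Windows ≥ 90 min: (none).

none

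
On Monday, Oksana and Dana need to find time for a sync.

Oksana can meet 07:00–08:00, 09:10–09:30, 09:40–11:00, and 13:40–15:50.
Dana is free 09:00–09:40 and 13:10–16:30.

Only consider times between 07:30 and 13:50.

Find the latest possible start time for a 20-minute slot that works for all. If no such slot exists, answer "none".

Oksana ∩ Dana: 09:10–09:30, 13:40–15:50.
Restricted to 07:30–13:50: 09:10–09:30, 13:40–13:50.
Windows ≥ 20 min: 09:10–09:30.
Latest start in the last window 09:10–09:30 is 09:30 − 20 min = 09:10.

09:10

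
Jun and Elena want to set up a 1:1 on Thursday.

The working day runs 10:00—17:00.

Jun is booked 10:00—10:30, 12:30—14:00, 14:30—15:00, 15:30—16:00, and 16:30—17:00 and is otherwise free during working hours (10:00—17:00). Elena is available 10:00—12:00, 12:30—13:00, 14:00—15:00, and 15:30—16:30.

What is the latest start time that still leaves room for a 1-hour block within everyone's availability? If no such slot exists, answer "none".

11:00

Jun free within 10:00–17:00: 10:30–12:30, 14:00–14:30, 15:00–15:30, 16:00–16:30.
Jun ∩ Elena: 10:30–12:00, 14:00–14:30, 16:00–16:30.
Windows ≥ 60 min: 10:30–12:00.
Latest start in the last window 10:30–12:00 is 12:00 − 60 min = 11:00.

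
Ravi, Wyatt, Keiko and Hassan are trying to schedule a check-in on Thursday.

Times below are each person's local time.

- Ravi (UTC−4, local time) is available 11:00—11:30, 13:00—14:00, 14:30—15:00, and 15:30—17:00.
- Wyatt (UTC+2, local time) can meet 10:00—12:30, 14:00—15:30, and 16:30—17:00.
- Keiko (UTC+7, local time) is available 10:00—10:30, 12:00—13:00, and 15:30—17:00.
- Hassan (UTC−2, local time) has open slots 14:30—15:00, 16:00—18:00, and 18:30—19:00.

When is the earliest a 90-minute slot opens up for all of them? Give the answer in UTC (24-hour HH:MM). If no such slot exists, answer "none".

none

Ravi → UTC: 15:00–15:30, 17:00–18:00, 18:30–19:00, 19:30–21:00.
Wyatt → UTC: 08:00–10:30, 12:00–13:30, 14:30–15:00.
Keiko → UTC: 03:00–03:30, 05:00–06:00, 08:30–10:00.
Hassan → UTC: 16:30–17:00, 18:00–20:00, 20:30–21:00.
Ravi ∩ Wyatt: (none).
Ravi ∩ Wyatt ∩ Keiko: (none).
Ravi ∩ Wyatt ∩ Keiko ∩ Hassan: (none).
Windows ≥ 90 min: (none).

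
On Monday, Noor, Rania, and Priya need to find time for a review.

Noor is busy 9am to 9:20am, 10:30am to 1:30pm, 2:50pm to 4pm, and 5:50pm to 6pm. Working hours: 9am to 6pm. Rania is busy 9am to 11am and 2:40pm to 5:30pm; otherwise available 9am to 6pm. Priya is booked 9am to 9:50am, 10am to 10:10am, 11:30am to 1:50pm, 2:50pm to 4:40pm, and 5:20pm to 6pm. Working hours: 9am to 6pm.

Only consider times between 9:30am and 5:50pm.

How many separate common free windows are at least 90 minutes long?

0

Noor free within 09:00–18:00: 09:20–10:30, 13:30–14:50, 16:00–17:50.
Rania free within 09:00–18:00: 11:00–14:40, 17:30–18:00.
Priya free within 09:00–18:00: 09:50–10:00, 10:10–11:30, 13:50–14:50, 16:40–17:20.
Noor ∩ Rania: 13:30–14:40, 17:30–17:50.
Noor ∩ Rania ∩ Priya: 13:50–14:40.
Restricted to 09:30–17:50: 13:50–14:40.
Windows ≥ 90 min: (none).
That's 0 windows.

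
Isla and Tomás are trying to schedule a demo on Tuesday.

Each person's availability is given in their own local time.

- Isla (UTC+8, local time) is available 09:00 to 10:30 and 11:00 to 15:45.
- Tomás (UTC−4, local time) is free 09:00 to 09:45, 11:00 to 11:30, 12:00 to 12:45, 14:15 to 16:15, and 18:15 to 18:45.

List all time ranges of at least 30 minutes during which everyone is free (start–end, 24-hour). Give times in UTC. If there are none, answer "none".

none

Isla → UTC: 01:00–02:30, 03:00–07:45.
Tomás → UTC: 13:00–13:45, 15:00–15:30, 16:00–16:45, 18:15–20:15, 22:15–22:45.
Isla ∩ Tomás: (none).
Windows ≥ 30 min: (none).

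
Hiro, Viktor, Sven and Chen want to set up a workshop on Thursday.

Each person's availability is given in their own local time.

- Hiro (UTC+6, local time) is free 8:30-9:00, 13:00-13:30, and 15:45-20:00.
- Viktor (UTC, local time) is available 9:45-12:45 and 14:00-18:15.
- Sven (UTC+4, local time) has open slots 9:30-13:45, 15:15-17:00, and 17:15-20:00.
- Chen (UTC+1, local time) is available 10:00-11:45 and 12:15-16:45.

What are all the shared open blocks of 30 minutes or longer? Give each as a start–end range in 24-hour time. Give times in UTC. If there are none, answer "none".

11:15–12:45

Hiro → UTC: 02:30–03:00, 07:00–07:30, 09:45–14:00.
Viktor → UTC: 09:45–12:45, 14:00–18:15.
Sven → UTC: 05:30–09:45, 11:15–13:00, 13:15–16:00.
Chen → UTC: 09:00–10:45, 11:15–15:45.
Hiro ∩ Viktor: 09:45–12:45.
Hiro ∩ Viktor ∩ Sven: 11:15–12:45.
Hiro ∩ Viktor ∩ Sven ∩ Chen: 11:15–12:45.
Windows ≥ 30 min: 11:15–12:45.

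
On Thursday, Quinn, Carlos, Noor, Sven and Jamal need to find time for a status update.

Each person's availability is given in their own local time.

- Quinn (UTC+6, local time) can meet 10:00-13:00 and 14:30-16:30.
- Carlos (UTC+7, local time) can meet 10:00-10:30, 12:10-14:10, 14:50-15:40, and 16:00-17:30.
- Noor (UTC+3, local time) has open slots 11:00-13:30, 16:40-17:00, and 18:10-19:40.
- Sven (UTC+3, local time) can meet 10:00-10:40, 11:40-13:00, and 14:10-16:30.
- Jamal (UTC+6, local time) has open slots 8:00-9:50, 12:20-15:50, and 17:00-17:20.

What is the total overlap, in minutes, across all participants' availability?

Quinn → UTC: 04:00–07:00, 08:30–10:30.
Carlos → UTC: 03:00–03:30, 05:10–07:10, 07:50–08:40, 09:00–10:30.
Noor → UTC: 08:00–10:30, 13:40–14:00, 15:10–16:40.
Sven → UTC: 07:00–07:40, 08:40–10:00, 11:10–13:30.
Jamal → UTC: 02:00–03:50, 06:20–09:50, 11:00–11:20.
Quinn ∩ Carlos: 05:10–07:00, 08:30–08:40, 09:00–10:30.
Quinn ∩ Carlos ∩ Noor: 08:30–08:40, 09:00–10:30.
Quinn ∩ Carlos ∩ Noor ∩ Sven: 09:00–10:00.
Quinn ∩ Carlos ∩ Noor ∩ Sven ∩ Jamal: 09:00–09:50.
Total common minutes: 50.

50 minutes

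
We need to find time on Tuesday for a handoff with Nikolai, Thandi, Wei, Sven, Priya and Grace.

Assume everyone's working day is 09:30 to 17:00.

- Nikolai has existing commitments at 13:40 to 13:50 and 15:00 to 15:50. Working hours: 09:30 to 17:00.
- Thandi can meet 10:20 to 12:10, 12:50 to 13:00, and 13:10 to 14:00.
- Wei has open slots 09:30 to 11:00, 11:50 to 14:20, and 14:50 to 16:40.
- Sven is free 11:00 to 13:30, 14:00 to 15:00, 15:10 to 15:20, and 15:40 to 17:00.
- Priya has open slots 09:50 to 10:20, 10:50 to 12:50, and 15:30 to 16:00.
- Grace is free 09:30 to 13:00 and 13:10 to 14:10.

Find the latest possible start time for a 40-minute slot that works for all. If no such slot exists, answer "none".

none

Nikolai free within 09:30–17:00: 09:30–13:40, 13:50–15:00, 15:50–17:00.
Nikolai ∩ Thandi: 10:20–12:10, 12:50–13:00, 13:10–13:40, 13:50–14:00.
Nikolai ∩ Thandi ∩ Wei: 10:20–11:00, 11:50–12:10, 12:50–13:00, 13:10–13:40, 13:50–14:00.
Nikolai ∩ Thandi ∩ Wei ∩ Sven: 11:50–12:10, 12:50–13:00, 13:10–13:30.
Nikolai ∩ Thandi ∩ Wei ∩ Sven ∩ Priya: 11:50–12:10.
Nikolai ∩ Thandi ∩ Wei ∩ Sven ∩ Priya ∩ Grace: 11:50–12:10.
Windows ≥ 40 min: (none).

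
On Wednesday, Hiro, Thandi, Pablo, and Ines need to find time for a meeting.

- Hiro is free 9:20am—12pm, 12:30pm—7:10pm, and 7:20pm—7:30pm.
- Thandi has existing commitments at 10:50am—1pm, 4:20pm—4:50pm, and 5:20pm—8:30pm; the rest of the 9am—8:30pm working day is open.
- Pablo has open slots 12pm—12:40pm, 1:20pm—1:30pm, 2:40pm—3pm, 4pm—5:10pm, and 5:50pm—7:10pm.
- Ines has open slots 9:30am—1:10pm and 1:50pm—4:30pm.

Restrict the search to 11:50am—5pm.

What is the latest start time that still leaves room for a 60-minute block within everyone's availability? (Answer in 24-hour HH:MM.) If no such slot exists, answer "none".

Thandi free within 09:00–20:30: 09:00–10:50, 13:00–16:20, 16:50–17:20.
Hiro ∩ Thandi: 09:20–10:50, 13:00–16:20, 16:50–17:20.
Hiro ∩ Thandi ∩ Pablo: 13:20–13:30, 14:40–15:00, 16:00–16:20, 16:50–17:10.
Hiro ∩ Thandi ∩ Pablo ∩ Ines: 14:40–15:00, 16:00–16:20.
Restricted to 11:50–17:00: 14:40–15:00, 16:00–16:20.
Windows ≥ 60 min: (none).

none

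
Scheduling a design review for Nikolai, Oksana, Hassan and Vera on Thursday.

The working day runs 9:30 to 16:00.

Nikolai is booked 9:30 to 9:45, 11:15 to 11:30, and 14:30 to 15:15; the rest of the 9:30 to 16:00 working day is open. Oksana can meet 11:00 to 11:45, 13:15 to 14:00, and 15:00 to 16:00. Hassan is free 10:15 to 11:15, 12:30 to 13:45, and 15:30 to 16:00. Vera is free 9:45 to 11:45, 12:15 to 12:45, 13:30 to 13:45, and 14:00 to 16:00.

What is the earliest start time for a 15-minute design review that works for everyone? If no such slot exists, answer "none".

Nikolai free within 09:30–16:00: 09:45–11:15, 11:30–14:30, 15:15–16:00.
Nikolai ∩ Oksana: 11:00–11:15, 11:30–11:45, 13:15–14:00, 15:15–16:00.
Nikolai ∩ Oksana ∩ Hassan: 11:00–11:15, 13:15–13:45, 15:30–16:00.
Nikolai ∩ Oksana ∩ Hassan ∩ Vera: 11:00–11:15, 13:30–13:45, 15:30–16:00.
Windows ≥ 15 min: 11:00–11:15, 13:30–13:45, 15:30–16:00.
Earliest such window starts at 11:00.

11:00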